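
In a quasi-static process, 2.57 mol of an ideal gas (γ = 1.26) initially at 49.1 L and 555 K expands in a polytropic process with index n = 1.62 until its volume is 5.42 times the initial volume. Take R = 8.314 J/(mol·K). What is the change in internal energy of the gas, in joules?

P₁ = nRT₁/V₁ = 2.57×8.314×555/49.1 = 242 kPa.
Polytropic n=1.62: T₂ = T₁(V₁/V₂)^(n−1) = 555×(0.185)^0.62 = 195 K; P₂ = P₁(V₁/V₂)^n = 15.6 kPa.
For an ideal gas ΔU = nCvΔT with Cv = R/(γ−1) = 32.0 J/(mol·K).
ΔU = 2.57×32.0×(195−555) = -29600 J.

-29600 J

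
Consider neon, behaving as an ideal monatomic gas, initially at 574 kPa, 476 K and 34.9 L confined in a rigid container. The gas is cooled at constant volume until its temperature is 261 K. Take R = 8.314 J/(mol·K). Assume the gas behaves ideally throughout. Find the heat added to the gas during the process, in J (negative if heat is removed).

-13600 J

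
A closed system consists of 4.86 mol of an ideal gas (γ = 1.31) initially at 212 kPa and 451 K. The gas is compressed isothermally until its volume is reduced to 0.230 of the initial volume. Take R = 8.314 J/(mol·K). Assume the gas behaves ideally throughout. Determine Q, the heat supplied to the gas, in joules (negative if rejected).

V₁ = nRT₁/P₁ = 4.86×8.314×451/212 = 86.0 L.
Isothermal: T stays 451 K; PV = const ⇒ V₂ = 19.8 L, P₂ = 922 kPa.
ΔU = 0 (ideal gas, T constant).
W = nRT ln(V₂/V₁) = 4.86×8.314×451×ln(0.230) = -26800 J.
Q = ΔU + W = -26800 J.

-26800 J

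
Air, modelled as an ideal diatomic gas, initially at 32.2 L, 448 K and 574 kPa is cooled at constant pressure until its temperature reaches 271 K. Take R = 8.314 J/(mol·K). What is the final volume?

19.5 L

Isobaric: P stays 574 kPa; V/T = const ⇒ T₂ = 271 K, V₂ = 19.5 L.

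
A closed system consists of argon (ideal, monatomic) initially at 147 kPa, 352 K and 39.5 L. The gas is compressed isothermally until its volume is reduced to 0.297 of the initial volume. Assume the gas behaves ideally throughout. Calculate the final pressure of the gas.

495 kPa

Isothermal: T stays 352 K; PV = const ⇒ V₂ = 11.7 L, P₂ = 495 kPa.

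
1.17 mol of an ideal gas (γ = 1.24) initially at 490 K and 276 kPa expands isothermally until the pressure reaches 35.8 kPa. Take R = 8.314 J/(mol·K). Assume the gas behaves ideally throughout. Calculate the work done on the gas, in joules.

V₁ = nRT₁/P₁ = 1.17×8.314×490/276 = 17.3 L.
Isothermal: T stays 490 K; PV = const ⇒ V₂ = 133 L, P₂ = 35.8 kPa.
W = nRT ln(V₂/V₁) = 1.17×8.314×490×ln(7.71) = 9740 J.
Work done on the gas = −W_by = -9740 J.

-9740 J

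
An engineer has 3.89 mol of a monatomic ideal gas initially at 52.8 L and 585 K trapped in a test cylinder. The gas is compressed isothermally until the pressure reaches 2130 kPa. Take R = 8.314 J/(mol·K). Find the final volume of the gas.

8.88 L

P₁ = nRT₁/V₁ = 3.89×8.314×585/52.8 = 358 kPa.
Isothermal: T stays 585 K; PV = const ⇒ V₂ = 8.88 L, P₂ = 2130 kPa.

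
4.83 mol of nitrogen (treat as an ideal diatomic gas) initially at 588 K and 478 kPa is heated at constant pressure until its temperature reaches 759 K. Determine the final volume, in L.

V₁ = nRT₁/P₁ = 4.83×8.314×588/478 = 49.4 L.
Isobaric: P stays 478 kPa; V/T = const ⇒ T₂ = 759 K, V₂ = 63.8 L.

63.8 L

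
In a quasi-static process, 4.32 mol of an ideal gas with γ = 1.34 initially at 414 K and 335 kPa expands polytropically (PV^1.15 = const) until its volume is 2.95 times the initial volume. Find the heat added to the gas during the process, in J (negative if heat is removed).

8300 J

V₁ = nRT₁/P₁ = 4.32×8.314×414/335 = 44.4 L.
Polytropic n=1.15: T₂ = T₁(V₁/V₂)^(n−1) = 414×(0.339)^0.15 = 352 K; P₂ = P₁(V₁/V₂)^n = 96.5 kPa.
W = (P₁V₁−P₂V₂)/(n−1) = (335×44.4−96.5×131)/0.15 = 14800 J.
ΔU = nCvΔT = 4.32×24.5×(352−414) = -6550 J.
Q = ΔU + W = 8300 J.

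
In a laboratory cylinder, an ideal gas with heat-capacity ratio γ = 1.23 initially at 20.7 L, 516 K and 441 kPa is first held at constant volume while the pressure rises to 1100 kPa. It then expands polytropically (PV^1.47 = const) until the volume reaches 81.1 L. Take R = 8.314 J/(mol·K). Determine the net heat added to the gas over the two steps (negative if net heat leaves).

35400 J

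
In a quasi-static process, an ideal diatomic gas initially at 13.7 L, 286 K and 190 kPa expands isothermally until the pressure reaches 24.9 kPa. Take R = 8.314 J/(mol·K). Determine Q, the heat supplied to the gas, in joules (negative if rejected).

n = P₁V₁/(RT₁) = 190×13.7/(8.314×286) = 1.09 mol.
Isothermal: T stays 286 K; PV = const ⇒ V₂ = 105 L, P₂ = 24.9 kPa.
ΔU = 0 (ideal gas, T constant).
W = nRT ln(V₂/V₁) = 1.09×8.314×286×ln(7.63) = 5290 J.
Q = ΔU + W = 5290 J.

5290 J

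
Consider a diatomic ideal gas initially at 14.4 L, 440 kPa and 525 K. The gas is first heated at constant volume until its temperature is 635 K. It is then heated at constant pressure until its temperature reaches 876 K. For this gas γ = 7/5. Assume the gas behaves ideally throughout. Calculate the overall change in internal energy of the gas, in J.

10600 J

n = P₁V₁/(RT₁) = 440×14.4/(8.314×525) = 1.45 mol.
Step 1 — Isochoric: V stays 14.4 L; P/T = const ⇒ T₂ = 635 K, P₂ = 532 kPa.
W = 0 (no volume change).
ΔU = nCvΔT = 1.45×20.8×(635−525) = 3320 J.
Q = ΔU = 3320 J.
State after step 1: P = 532 kPa, V = 14.4 L, T = 635 K.
Step 2 — Isobaric: P stays 532 kPa; V/T = const ⇒ T₂ = 876 K, V₂ = 19.9 L.
W = PΔV = 532×(19.9−14.4) kPa·L = 2910 J.
ΔU = nCvΔT = 1.45×20.8×(876−635) = 7270 J.
Q = ΔU + W = nCpΔT = 10200 J.
Net over both steps: W = 2910 J, Q = 13500 J, ΔU = 10600 J.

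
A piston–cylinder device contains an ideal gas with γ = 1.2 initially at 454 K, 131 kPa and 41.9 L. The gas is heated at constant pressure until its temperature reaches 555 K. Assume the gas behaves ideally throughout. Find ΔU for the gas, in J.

n = P₁V₁/(RT₁) = 131×41.9/(8.314×454) = 1.45 mol.
Isobaric: P stays 131 kPa; V/T = const ⇒ T₂ = 555 K, V₂ = 51.2 L.
For an ideal gas ΔU = nCvΔT with Cv = R/(γ−1) = 41.6 J/(mol·K).
ΔU = 1.45×41.6×(555−454) = 6110 J.

6110 J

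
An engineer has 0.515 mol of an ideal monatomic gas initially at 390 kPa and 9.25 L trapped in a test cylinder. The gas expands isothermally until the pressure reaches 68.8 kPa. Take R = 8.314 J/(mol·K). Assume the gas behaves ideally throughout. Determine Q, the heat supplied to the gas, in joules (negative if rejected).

T₁ = P₁V₁/(nR) = 390×9.25/(0.515×8.314) = 843 K.
Isothermal: T stays 843 K; PV = const ⇒ V₂ = 52.4 L, P₂ = 68.8 kPa.
ΔU = 0 (ideal gas, T constant).
W = nRT ln(V₂/V₁) = 0.515×8.314×843×ln(5.67) = 6260 J.
Q = ΔU + W = 6260 J.

6260 J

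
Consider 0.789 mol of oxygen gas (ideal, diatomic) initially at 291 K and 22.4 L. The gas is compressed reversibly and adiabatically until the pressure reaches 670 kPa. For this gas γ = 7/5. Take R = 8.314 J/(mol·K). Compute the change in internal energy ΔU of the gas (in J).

3830 J

P₁ = nRT₁/V₁ = 0.789×8.314×291/22.4 = 85.2 kPa.
Adiabatic: T₂/T₁ = (P₂/P₁)^((γ−1)/γ) ⇒ T₂ = 291×(7.86)^0.286 = 525 K; V₂ = 5.14 L.
For an ideal gas ΔU = nCvΔT with Cv = (5/2)R = 20.8 J/(mol·K).
ΔU = 0.789×20.8×(525−291) = 3830 J.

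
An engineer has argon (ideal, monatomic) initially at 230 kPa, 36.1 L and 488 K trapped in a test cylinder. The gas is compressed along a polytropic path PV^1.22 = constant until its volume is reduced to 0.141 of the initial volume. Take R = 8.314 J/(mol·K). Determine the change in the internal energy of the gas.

6710 J

n = P₁V₁/(RT₁) = 230×36.1/(8.314×488) = 2.05 mol.
Polytropic n=1.22: T₂ = T₁(V₁/V₂)^(n−1) = 488×(7.09)^0.22 = 751 K; P₂ = P₁(V₁/V₂)^n = 2510 kPa.
For an ideal gas ΔU = nCvΔT with Cv = (3/2)R = 12.5 J/(mol·K).
ΔU = 2.05×12.5×(751−488) = 6710 J.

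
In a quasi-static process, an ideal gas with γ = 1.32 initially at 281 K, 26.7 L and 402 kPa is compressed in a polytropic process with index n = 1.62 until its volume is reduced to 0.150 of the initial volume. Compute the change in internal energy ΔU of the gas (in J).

75200 J

n = P₁V₁/(RT₁) = 402×26.7/(8.314×281) = 4.59 mol.
Polytropic n=1.62: T₂ = T₁(V₁/V₂)^(n−1) = 281×(6.67)^0.62 = 911 K; P₂ = P₁(V₁/V₂)^n = 8690 kPa.
For an ideal gas ΔU = nCvΔT with Cv = R/(γ−1) = 26.0 J/(mol·K).
ΔU = 4.59×26.0×(911−281) = 75200 J.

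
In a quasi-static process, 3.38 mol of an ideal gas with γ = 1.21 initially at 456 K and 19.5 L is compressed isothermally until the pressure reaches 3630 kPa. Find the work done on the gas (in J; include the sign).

21900 J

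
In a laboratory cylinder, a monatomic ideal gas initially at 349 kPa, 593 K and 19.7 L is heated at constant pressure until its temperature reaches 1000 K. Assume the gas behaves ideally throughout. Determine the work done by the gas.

n = P₁V₁/(RT₁) = 349×19.7/(8.314×593) = 1.39 mol.
Isobaric: P stays 349 kPa; V/T = const ⇒ T₂ = 1000 K, V₂ = 33.2 L.
W = PΔV = 349×(33.2−19.7) kPa·L = 4720 J.

4720 J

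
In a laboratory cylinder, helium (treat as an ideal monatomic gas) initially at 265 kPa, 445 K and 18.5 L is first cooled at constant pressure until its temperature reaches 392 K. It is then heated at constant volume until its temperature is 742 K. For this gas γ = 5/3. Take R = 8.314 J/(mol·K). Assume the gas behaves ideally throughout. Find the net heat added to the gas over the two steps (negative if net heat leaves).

4320 J

n = P₁V₁/(RT₁) = 265×18.5/(8.314×445) = 1.33 mol.
Step 1 — Isobaric: P stays 265 kPa; V/T = const ⇒ T₂ = 392 K, V₂ = 16.3 L.
W = PΔV = 265×(16.3−18.5) kPa·L = -584 J.
ΔU = nCvΔT = 1.33×12.5×(392−445) = -876 J.
Q = ΔU + W = nCpΔT = -1460 J.
State after step 1: P = 265 kPa, V = 16.3 L, T = 392 K.
Step 2 — Isochoric: V stays 16.3 L; P/T = const ⇒ T₂ = 742 K, P₂ = 502 kPa.
W = 0 (no volume change).
ΔU = nCvΔT = 1.33×12.5×(742−392) = 5780 J.
Q = ΔU = 5780 J.
Net over both steps: W = -584 J, Q = 4320 J, ΔU = 4910 J.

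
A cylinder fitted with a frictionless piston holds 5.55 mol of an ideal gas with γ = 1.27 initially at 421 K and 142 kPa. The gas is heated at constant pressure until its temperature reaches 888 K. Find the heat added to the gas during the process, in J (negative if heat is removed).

101000 J

V₁ = nRT₁/P₁ = 5.55×8.314×421/142 = 137 L.
Isobaric: P stays 142 kPa; V/T = const ⇒ T₂ = 888 K, V₂ = 289 L.
W = PΔV = 142×(289−137) kPa·L = 21500 J.
ΔU = nCvΔT = 5.55×30.8×(888−421) = 79800 J.
Q = ΔU + W = nCpΔT = 101000 J.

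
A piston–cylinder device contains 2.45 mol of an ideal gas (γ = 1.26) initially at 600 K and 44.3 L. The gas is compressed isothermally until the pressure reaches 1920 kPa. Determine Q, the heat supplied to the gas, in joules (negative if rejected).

P₁ = nRT₁/V₁ = 2.45×8.314×600/44.3 = 276 kPa.
Isothermal: T stays 600 K; PV = const ⇒ V₂ = 6.37 L, P₂ = 1920 kPa.
ΔU = 0 (ideal gas, T constant).
W = nRT ln(V₂/V₁) = 2.45×8.314×600×ln(0.144) = -23700 J.
Q = ΔU + W = -23700 J.

-23700 J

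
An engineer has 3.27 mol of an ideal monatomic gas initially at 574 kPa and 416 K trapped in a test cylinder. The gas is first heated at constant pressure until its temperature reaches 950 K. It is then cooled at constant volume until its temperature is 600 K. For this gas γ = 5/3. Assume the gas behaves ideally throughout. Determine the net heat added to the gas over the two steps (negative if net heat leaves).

22000 J

V₁ = nRT₁/P₁ = 3.27×8.314×416/574 = 19.7 L.
Step 1 — Isobaric: P stays 574 kPa; V/T = const ⇒ T₂ = 950 K, V₂ = 45.0 L.
W = PΔV = 574×(45.0−19.7) kPa·L = 14500 J.
ΔU = nCvΔT = 3.27×12.5×(950−416) = 21800 J.
Q = ΔU + W = nCpΔT = 36300 J.
State after step 1: P = 574 kPa, V = 45.0 L, T = 950 K.
Step 2 — Isochoric: V stays 45.0 L; P/T = const ⇒ T₂ = 600 K, P₂ = 363 kPa.
W = 0 (no volume change).
ΔU = nCvΔT = 3.27×12.5×(600−950) = -14300 J.
Q = ΔU = -14300 J.
Net over both steps: W = 14500 J, Q = 22000 J, ΔU = 7500 J.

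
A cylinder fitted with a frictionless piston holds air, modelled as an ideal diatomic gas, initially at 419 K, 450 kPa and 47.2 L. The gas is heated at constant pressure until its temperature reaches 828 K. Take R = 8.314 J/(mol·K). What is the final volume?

Isobaric: P stays 450 kPa; V/T = const ⇒ T₂ = 828 K, V₂ = 93.3 L.

93.3 L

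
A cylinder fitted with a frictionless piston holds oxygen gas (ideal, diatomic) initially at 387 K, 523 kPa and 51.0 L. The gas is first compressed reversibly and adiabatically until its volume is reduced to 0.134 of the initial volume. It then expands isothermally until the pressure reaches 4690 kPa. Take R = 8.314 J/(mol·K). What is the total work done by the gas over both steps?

-45300 J

n = P₁V₁/(RT₁) = 523×51.0/(8.314×387) = 8.29 mol.
Step 1 — Adiabatic: TV^(γ−1) = const ⇒ T₂ = 387×(7.46)^0.400 = 865 K; PV^γ = const ⇒ P₂ = 8720 kPa.
ΔU = nCvΔT = 8.29×20.8×(865−387) = 82300 J.
Q = 0 for an adiabatic process, so W = −ΔU = -82300 J.
State after step 1: P = 8720 kPa, V = 6.83 L, T = 865 K.
Step 2 — Isothermal: T stays 865 K; PV = const ⇒ V₂ = 12.7 L, P₂ = 4690 kPa.
ΔU = 0 (ideal gas, T constant).
W = nRT ln(V₂/V₁) = 8.29×8.314×865×ln(1.86) = 37000 J.
Q = ΔU + W = 37000 J.
Net over both steps: W = -45300 J, Q = 37000 J, ΔU = 82300 J.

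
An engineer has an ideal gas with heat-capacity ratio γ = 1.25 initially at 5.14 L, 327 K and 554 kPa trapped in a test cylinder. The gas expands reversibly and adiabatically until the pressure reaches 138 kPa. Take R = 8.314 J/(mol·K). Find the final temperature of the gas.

Adiabatic: T₂/T₁ = (P₂/P₁)^((γ−1)/γ) ⇒ T₂ = 327×(0.249)^0.200 = 248 K; V₂ = 15.6 L.

248 K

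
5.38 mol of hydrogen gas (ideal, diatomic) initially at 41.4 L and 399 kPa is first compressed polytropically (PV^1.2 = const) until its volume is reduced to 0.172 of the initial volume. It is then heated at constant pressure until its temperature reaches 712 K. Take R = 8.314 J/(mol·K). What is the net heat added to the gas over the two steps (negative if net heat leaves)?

11800 J

T₁ = P₁V₁/(nR) = 399×41.4/(5.38×8.314) = 369 K.
Step 1 — Polytropic n=1.2: T₂ = T₁(V₁/V₂)^(n−1) = 369×(5.81)^0.20 = 525 K; P₂ = P₁(V₁/V₂)^n = 3300 kPa.
W = (P₁V₁−P₂V₂)/(n−1) = (399×41.4−3300×7.12)/0.20 = -34900 J.
ΔU = nCvΔT = 5.38×20.8×(525−369) = 17400 J.
Q = ΔU + W = -17400 J.
State after step 1: P = 3300 kPa, V = 7.12 L, T = 525 K.
Step 2 — Isobaric: P stays 3300 kPa; V/T = const ⇒ T₂ = 712 K, V₂ = 9.65 L.
W = PΔV = 3300×(9.65−7.12) kPa·L = 8360 J.
ΔU = nCvΔT = 5.38×20.8×(712−525) = 20900 J.
Q = ΔU + W = nCpΔT = 29300 J.
Net over both steps: W = -26500 J, Q = 11800 J, ΔU = 38300 J.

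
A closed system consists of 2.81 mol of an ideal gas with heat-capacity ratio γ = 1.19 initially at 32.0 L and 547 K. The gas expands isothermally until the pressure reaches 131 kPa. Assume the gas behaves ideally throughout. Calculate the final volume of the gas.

97.6 L

P₁ = nRT₁/V₁ = 2.81×8.314×547/32.0 = 399 kPa.
Isothermal: T stays 547 K; PV = const ⇒ V₂ = 97.6 L, P₂ = 131 kPa.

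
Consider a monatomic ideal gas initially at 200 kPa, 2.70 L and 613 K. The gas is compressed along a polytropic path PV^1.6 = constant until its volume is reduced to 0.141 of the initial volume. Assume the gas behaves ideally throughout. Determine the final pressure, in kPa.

Polytropic n=1.6: T₂ = T₁(V₁/V₂)^(n−1) = 613×(7.09)^0.60 = 1990 K; P₂ = P₁(V₁/V₂)^n = 4590 kPa.

4590 kPa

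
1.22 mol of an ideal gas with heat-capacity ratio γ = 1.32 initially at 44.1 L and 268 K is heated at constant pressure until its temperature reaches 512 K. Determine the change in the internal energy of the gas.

P₁ = nRT₁/V₁ = 1.22×8.314×268/44.1 = 61.6 kPa.
Isobaric: P stays 61.6 kPa; V/T = const ⇒ T₂ = 512 K, V₂ = 84.3 L.
For an ideal gas ΔU = nCvΔT with Cv = R/(γ−1) = 26.0 J/(mol·K).
ΔU = 1.22×26.0×(512−268) = 7730 J.

7730 J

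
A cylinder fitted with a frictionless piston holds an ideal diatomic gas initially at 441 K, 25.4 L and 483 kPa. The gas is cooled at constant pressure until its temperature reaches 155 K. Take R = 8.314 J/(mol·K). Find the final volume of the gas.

Isobaric: P stays 483 kPa; V/T = const ⇒ T₂ = 155 K, V₂ = 8.93 L.

8.93 L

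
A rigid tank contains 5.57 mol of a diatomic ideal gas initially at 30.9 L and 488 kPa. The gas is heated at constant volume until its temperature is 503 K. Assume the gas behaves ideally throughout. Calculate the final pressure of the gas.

754 kPa

T₁ = P₁V₁/(nR) = 488×30.9/(5.57×8.314) = 326 K.
Isochoric: V stays 30.9 L; P/T = const ⇒ T₂ = 503 K, P₂ = 754 kPa.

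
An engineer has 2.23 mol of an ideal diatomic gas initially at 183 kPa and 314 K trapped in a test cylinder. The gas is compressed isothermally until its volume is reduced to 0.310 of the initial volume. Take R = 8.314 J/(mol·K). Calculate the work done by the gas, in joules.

V₁ = nRT₁/P₁ = 2.23×8.314×314/183 = 31.8 L.
Isothermal: T stays 314 K; PV = const ⇒ V₂ = 9.86 L, P₂ = 590 kPa.
W = nRT ln(V₂/V₁) = 2.23×8.314×314×ln(0.310) = -6820 J.

-6820 J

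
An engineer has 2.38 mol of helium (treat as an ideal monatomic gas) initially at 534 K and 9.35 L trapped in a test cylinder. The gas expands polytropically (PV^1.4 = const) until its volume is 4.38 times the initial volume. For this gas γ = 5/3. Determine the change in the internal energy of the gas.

P₁ = nRT₁/V₁ = 2.38×8.314×534/9.35 = 1130 kPa.
Polytropic n=1.4: T₂ = T₁(V₁/V₂)^(n−1) = 534×(0.228)^0.40 = 296 K; P₂ = P₁(V₁/V₂)^n = 143 kPa.
For an ideal gas ΔU = nCvΔT with Cv = (3/2)R = 12.5 J/(mol·K).
ΔU = 2.38×12.5×(296−534) = -7070 J.

-7070 J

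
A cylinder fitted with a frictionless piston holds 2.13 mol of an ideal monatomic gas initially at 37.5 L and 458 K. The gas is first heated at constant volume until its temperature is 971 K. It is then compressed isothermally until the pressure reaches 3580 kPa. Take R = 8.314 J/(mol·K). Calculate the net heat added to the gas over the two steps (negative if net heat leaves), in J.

P₁ = nRT₁/V₁ = 2.13×8.314×458/37.5 = 216 kPa.
Step 1 — Isochoric: V stays 37.5 L; P/T = const ⇒ T₂ = 971 K, P₂ = 459 kPa.
W = 0 (no volume change).
ΔU = nCvΔT = 2.13×12.5×(971−458) = 13600 J.
Q = ΔU = 13600 J.
State after step 1: P = 459 kPa, V = 37.5 L, T = 971 K.
Step 2 — Isothermal: T stays 971 K; PV = const ⇒ V₂ = 4.80 L, P₂ = 3580 kPa.
ΔU = 0 (ideal gas, T constant).
W = nRT ln(V₂/V₁) = 2.13×8.314×971×ln(0.128) = -35300 J.
Q = ΔU + W = -35300 J.
Net over both steps: W = -35300 J, Q = -21700 J, ΔU = 13600 J.

-21700 J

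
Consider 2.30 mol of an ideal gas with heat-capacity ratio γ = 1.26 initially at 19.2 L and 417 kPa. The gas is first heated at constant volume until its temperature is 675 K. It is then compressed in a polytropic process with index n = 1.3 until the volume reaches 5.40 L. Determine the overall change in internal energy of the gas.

T₁ = P₁V₁/(nR) = 417×19.2/(2.30×8.314) = 419 K.
Step 1 — Isochoric: V stays 19.2 L; P/T = const ⇒ T₂ = 675 K, P₂ = 672 kPa.
W = 0 (no volume change).
ΔU = nCvΔT = 2.30×32.0×(675−419) = 18900 J.
Q = ΔU = 18900 J.
State after step 1: P = 672 kPa, V = 19.2 L, T = 675 K.
Step 2 — Polytropic n=1.3: T₂ = T₁(V₁/V₂)^(n−1) = 675×(3.56)^0.30 = 988 K; P₂ = P₁(V₁/V₂)^n = 3500 kPa.
W = (P₁V₁−P₂V₂)/(n−1) = (672×19.2−3500×5.40)/0.30 = -19900 J.
ΔU = nCvΔT = 2.30×32.0×(988−675) = 23000 J.
Q = ΔU + W = 3070 J.
Net over both steps: W = -19900 J, Q = 21900 J, ΔU = 41800 J.

41800 J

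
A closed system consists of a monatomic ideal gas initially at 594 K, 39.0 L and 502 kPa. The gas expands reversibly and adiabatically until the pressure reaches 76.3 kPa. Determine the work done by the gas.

n = P₁V₁/(RT₁) = 502×39.0/(8.314×594) = 3.96 mol.
Adiabatic: T₂/T₁ = (P₂/P₁)^((γ−1)/γ) ⇒ T₂ = 594×(0.152)^0.400 = 280 K; V₂ = 121 L.
ΔU = nCvΔT = 3.96×12.5×(280−594) = -15500 J.
Q = 0 for an adiabatic process, so W = −ΔU = 15500 J.

15500 J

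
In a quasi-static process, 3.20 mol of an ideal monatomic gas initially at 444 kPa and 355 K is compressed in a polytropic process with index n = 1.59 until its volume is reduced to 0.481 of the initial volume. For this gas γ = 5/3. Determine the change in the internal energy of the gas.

V₁ = nRT₁/P₁ = 3.20×8.314×355/444 = 21.3 L.
Polytropic n=1.59: T₂ = T₁(V₁/V₂)^(n−1) = 355×(2.08)^0.59 = 547 K; P₂ = P₁(V₁/V₂)^n = 1420 kPa.
For an ideal gas ΔU = nCvΔT with Cv = (3/2)R = 12.5 J/(mol·K).
ΔU = 3.20×12.5×(547−355) = 7650 J.

7650 J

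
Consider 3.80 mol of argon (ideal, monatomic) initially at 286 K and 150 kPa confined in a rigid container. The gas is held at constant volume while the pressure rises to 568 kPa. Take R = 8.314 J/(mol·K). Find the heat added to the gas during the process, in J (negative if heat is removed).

37800 J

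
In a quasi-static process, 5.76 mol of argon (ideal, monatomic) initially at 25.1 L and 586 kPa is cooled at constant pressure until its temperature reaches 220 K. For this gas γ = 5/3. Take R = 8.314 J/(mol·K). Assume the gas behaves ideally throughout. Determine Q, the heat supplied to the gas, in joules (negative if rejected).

-10400 J

T₁ = P₁V₁/(nR) = 586×25.1/(5.76×8.314) = 307 K.
Isobaric: P stays 586 kPa; V/T = const ⇒ T₂ = 220 K, V₂ = 18.0 L.
W = PΔV = 586×(18.0−25.1) kPa·L = -4170 J.
ΔU = nCvΔT = 5.76×12.5×(220−307) = -6260 J.
Q = ΔU + W = nCpΔT = -10400 J.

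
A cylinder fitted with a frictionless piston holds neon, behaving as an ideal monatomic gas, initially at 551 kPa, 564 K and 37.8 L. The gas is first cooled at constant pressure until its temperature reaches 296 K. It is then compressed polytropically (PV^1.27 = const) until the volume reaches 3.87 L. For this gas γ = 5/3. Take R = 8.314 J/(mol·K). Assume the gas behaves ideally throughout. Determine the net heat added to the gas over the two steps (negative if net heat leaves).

n = P₁V₁/(RT₁) = 551×37.8/(8.314×564) = 4.44 mol.
Step 1 — Isobaric: P stays 551 kPa; V/T = const ⇒ T₂ = 296 K, V₂ = 19.8 L.
W = PΔV = 551×(19.8−37.8) kPa·L = -9900 J.
ΔU = nCvΔT = 4.44×12.5×(296−564) = -14800 J.
Q = ΔU + W = nCpΔT = -24700 J.
State after step 1: P = 551 kPa, V = 19.8 L, T = 296 K.
Step 2 — Polytropic n=1.27: T₂ = T₁(V₁/V₂)^(n−1) = 296×(5.13)^0.27 = 460 K; P₂ = P₁(V₁/V₂)^n = 4390 kPa.
W = (P₁V₁−P₂V₂)/(n−1) = (551×19.8−4390×3.87)/0.27 = -22500 J.
ΔU = nCvΔT = 4.44×12.5×(460−296) = 9090 J.
Q = ΔU + W = -13400 J.
Net over both steps: W = -32400 J, Q = -38100 J, ΔU = -5750 J.

-38100 J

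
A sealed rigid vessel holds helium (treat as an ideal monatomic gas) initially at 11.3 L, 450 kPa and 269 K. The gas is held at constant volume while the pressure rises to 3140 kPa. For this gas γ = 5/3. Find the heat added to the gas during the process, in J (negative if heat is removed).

45600 J

n = P₁V₁/(RT₁) = 450×11.3/(8.314×269) = 2.27 mol.
Isochoric: V stays 11.3 L; P/T = const ⇒ T₂ = 1880 K, P₂ = 3140 kPa.
W = 0 (no volume change).
ΔU = nCvΔT = 2.27×12.5×(1880−269) = 45600 J.
Q = ΔU = 45600 J.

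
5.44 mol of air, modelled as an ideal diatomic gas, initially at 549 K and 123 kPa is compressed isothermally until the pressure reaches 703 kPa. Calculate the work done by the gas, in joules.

-43300 J

V₁ = nRT₁/P₁ = 5.44×8.314×549/123 = 202 L.
Isothermal: T stays 549 K; PV = const ⇒ V₂ = 35.3 L, P₂ = 703 kPa.
W = nRT ln(V₂/V₁) = 5.44×8.314×549×ln(0.175) = -43300 J.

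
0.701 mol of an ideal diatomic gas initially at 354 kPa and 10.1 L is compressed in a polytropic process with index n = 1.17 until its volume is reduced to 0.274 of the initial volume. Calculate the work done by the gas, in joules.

T₁ = P₁V₁/(nR) = 354×10.1/(0.701×8.314) = 613 K.
Polytropic n=1.17: T₂ = T₁(V₁/V₂)^(n−1) = 613×(3.65)^0.17 = 765 K; P₂ = P₁(V₁/V₂)^n = 1610 kPa.
W = (P₁V₁−P₂V₂)/(n−1) = (354×10.1−1610×2.77)/0.17 = -5180 J.

-5180 J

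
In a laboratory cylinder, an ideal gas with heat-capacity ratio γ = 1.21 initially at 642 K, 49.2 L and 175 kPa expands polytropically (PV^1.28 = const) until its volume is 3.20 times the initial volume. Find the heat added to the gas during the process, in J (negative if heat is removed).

n = P₁V₁/(RT₁) = 175×49.2/(8.314×642) = 1.61 mol.
Polytropic n=1.28: T₂ = T₁(V₁/V₂)^(n−1) = 642×(0.312)^0.28 = 464 K; P₂ = P₁(V₁/V₂)^n = 39.5 kPa.
W = (P₁V₁−P₂V₂)/(n−1) = (175×49.2−39.5×157)/0.28 = 8550 J.
ΔU = nCvΔT = 1.61×39.6×(464−642) = -11400 J.
Q = ΔU + W = -2850 J.

-2850 J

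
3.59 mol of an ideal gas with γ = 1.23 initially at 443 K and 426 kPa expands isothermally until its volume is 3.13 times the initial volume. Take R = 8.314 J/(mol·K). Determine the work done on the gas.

V₁ = nRT₁/P₁ = 3.59×8.314×443/426 = 31.0 L.
Isothermal: T stays 443 K; PV = const ⇒ V₂ = 97.2 L, P₂ = 136 kPa.
W = nRT ln(V₂/V₁) = 3.59×8.314×443×ln(3.13) = 15100 J.
Work done on the gas = −W_by = -15100 J.

-15100 J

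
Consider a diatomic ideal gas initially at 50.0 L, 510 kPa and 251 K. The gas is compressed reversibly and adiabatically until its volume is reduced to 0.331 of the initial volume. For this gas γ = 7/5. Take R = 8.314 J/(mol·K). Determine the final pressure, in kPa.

Adiabatic: TV^(γ−1) = const ⇒ T₂ = 251×(3.02)^0.400 = 391 K; PV^γ = const ⇒ P₂ = 2400 kPa.

2400 kPa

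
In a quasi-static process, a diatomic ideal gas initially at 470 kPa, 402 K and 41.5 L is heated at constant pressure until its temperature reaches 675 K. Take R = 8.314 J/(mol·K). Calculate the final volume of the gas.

Isobaric: P stays 470 kPa; V/T = const ⇒ T₂ = 675 K, V₂ = 69.7 L.

69.7 L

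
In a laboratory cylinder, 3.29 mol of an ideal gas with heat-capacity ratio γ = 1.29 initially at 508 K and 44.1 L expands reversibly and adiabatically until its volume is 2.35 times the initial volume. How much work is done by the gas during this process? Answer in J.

P₁ = nRT₁/V₁ = 3.29×8.314×508/44.1 = 315 kPa.
Adiabatic: TV^(γ−1) = const ⇒ T₂ = 508×(0.426)^0.290 = 397 K; PV^γ = const ⇒ P₂ = 105 kPa.
ΔU = nCvΔT = 3.29×28.7×(397−508) = -10500 J.
Q = 0 for an adiabatic process, so W = −ΔU = 10500 J.

10500 J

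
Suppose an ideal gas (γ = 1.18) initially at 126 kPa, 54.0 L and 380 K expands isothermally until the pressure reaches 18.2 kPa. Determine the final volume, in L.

374 L

Isothermal: T stays 380 K; PV = const ⇒ V₂ = 374 L, P₂ = 18.2 kPa.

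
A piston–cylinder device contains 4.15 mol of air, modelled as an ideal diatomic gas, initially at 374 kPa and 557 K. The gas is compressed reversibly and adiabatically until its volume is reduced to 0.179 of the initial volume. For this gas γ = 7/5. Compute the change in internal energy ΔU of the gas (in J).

47600 J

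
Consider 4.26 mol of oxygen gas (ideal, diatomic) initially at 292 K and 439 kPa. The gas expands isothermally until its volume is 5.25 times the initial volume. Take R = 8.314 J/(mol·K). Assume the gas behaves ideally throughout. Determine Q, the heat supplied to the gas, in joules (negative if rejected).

17100 J

V₁ = nRT₁/P₁ = 4.26×8.314×292/439 = 23.6 L.
Isothermal: T stays 292 K; PV = const ⇒ V₂ = 124 L, P₂ = 83.6 kPa.
ΔU = 0 (ideal gas, T constant).
W = nRT ln(V₂/V₁) = 4.26×8.314×292×ln(5.25) = 17100 J.
Q = ΔU + W = 17100 J.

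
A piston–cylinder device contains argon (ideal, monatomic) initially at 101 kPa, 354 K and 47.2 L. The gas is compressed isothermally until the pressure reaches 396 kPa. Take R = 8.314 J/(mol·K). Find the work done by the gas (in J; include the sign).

-6510 J

n = P₁V₁/(RT₁) = 101×47.2/(8.314×354) = 1.62 mol.
Isothermal: T stays 354 K; PV = const ⇒ V₂ = 12.0 L, P₂ = 396 kPa.
W = nRT ln(V₂/V₁) = 1.62×8.314×354×ln(0.255) = -6510 J.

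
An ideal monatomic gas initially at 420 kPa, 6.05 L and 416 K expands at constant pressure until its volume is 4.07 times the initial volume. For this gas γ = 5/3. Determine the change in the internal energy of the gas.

n = P₁V₁/(RT₁) = 420×6.05/(8.314×416) = 0.735 mol.
Isobaric: P stays 420 kPa; V/T = const ⇒ T₂ = 1690 K, V₂ = 24.6 L.
For an ideal gas ΔU = nCvΔT with Cv = (3/2)R = 12.5 J/(mol·K).
ΔU = 0.735×12.5×(1690−416) = 11700 J.

11700 J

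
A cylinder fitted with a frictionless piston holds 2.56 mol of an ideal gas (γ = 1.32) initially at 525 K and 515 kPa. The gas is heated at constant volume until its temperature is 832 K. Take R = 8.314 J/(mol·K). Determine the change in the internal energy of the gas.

V₁ = nRT₁/P₁ = 2.56×8.314×525/515 = 21.7 L.
Isochoric: V stays 21.7 L; P/T = const ⇒ T₂ = 832 K, P₂ = 816 kPa.
For an ideal gas ΔU = nCvΔT with Cv = R/(γ−1) = 26.0 J/(mol·K).
ΔU = 2.56×26.0×(832−525) = 20400 J.

20400 J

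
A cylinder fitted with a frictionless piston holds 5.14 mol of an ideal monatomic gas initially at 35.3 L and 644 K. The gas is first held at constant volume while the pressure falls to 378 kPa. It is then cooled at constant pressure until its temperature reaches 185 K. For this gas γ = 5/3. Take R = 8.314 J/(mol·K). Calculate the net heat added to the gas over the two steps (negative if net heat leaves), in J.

P₁ = nRT₁/V₁ = 5.14×8.314×644/35.3 = 780 kPa.
Step 1 — Isochoric: V stays 35.3 L; P/T = const ⇒ T₂ = 312 K, P₂ = 378 kPa.
W = 0 (no volume change).
ΔU = nCvΔT = 5.14×12.5×(312−644) = -21300 J.
Q = ΔU = -21300 J.
State after step 1: P = 378 kPa, V = 35.3 L, T = 312 K.
Step 2 — Isobaric: P stays 378 kPa; V/T = const ⇒ T₂ = 185 K, V₂ = 20.9 L.
W = PΔV = 378×(20.9−35.3) kPa·L = -5440 J.
ΔU = nCvΔT = 5.14×12.5×(185−312) = -8160 J.
Q = ΔU + W = nCpΔT = -13600 J.
Net over both steps: W = -5440 J, Q = -34900 J, ΔU = -29400 J.

-34900 J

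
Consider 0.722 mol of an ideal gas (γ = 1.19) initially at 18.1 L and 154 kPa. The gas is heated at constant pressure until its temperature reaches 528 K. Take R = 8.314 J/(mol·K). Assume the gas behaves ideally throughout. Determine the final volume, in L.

T₁ = P₁V₁/(nR) = 154×18.1/(0.722×8.314) = 464 K.
Isobaric: P stays 154 kPa; V/T = const ⇒ T₂ = 528 K, V₂ = 20.6 L.

20.6 L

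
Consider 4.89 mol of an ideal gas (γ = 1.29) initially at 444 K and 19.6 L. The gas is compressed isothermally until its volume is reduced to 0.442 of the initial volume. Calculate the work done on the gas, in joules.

P₁ = nRT₁/V₁ = 4.89×8.314×444/19.6 = 921 kPa.
Isothermal: T stays 444 K; PV = const ⇒ V₂ = 8.66 L, P₂ = 2080 kPa.
W = nRT ln(V₂/V₁) = 4.89×8.314×444×ln(0.442) = -14700 J.
Work done on the gas = −W_by = 14700 J.

14700 J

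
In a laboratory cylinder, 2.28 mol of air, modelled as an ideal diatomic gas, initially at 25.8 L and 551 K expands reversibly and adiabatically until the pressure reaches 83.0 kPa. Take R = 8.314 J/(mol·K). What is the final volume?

80.0 L

P₁ = nRT₁/V₁ = 2.28×8.314×551/25.8 = 405 kPa.
Adiabatic: T₂/T₁ = (P₂/P₁)^((γ−1)/γ) ⇒ T₂ = 551×(0.205)^0.286 = 350 K; V₂ = 80.0 L.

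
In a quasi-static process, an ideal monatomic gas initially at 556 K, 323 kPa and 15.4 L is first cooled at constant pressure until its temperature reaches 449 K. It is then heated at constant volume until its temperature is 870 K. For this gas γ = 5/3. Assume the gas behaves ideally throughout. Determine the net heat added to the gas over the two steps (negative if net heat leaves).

3260 J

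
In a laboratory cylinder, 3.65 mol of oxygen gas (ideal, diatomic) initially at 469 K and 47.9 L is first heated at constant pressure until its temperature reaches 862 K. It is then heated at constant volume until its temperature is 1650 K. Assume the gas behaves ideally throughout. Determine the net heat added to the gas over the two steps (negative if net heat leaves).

P₁ = nRT₁/V₁ = 3.65×8.314×469/47.9 = 297 kPa.
Step 1 — Isobaric: P stays 297 kPa; V/T = const ⇒ T₂ = 862 K, V₂ = 88.0 L.
W = PΔV = 297×(88.0−47.9) kPa·L = 11900 J.
ΔU = nCvΔT = 3.65×20.8×(862−469) = 29800 J.
Q = ΔU + W = nCpΔT = 41700 J.
State after step 1: P = 297 kPa, V = 88.0 L, T = 862 K.
Step 2 — Isochoric: V stays 88.0 L; P/T = const ⇒ T₂ = 1650 K, P₂ = 569 kPa.
W = 0 (no volume change).
ΔU = nCvΔT = 3.65×20.8×(1650−862) = 59800 J.
Q = ΔU = 59800 J.
Net over both steps: W = 11900 J, Q = 102000 J, ΔU = 89600 J.

102000 J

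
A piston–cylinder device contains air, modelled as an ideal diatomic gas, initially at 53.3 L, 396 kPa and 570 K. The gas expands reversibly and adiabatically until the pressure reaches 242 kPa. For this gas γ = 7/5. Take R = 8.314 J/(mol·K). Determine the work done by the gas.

n = P₁V₁/(RT₁) = 396×53.3/(8.314×570) = 4.45 mol.
Adiabatic: T₂/T₁ = (P₂/P₁)^((γ−1)/γ) ⇒ T₂ = 570×(0.611)^0.286 = 495 K; V₂ = 75.8 L.
ΔU = nCvΔT = 4.45×20.8×(495−570) = -6930 J.
Q = 0 for an adiabatic process, so W = −ΔU = 6930 J.

6930 J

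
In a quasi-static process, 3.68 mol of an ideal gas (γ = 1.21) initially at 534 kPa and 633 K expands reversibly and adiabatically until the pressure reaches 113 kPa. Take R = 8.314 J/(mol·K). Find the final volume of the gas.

131 L

V₁ = nRT₁/P₁ = 3.68×8.314×633/534 = 36.3 L.
Adiabatic: T₂/T₁ = (P₂/P₁)^((γ−1)/γ) ⇒ T₂ = 633×(0.212)^0.174 = 483 K; V₂ = 131 L.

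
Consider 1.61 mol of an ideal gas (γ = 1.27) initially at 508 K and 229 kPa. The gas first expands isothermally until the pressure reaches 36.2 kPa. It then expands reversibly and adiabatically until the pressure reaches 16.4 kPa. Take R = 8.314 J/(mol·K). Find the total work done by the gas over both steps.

16400 J

V₁ = nRT₁/P₁ = 1.61×8.314×508/229 = 29.7 L.
Step 1 — Isothermal: T stays 508 K; PV = const ⇒ V₂ = 188 L, P₂ = 36.2 kPa.
ΔU = 0 (ideal gas, T constant).
W = nRT ln(V₂/V₁) = 1.61×8.314×508×ln(6.33) = 12500 J.
Q = ΔU + W = 12500 J.
State after step 1: P = 36.2 kPa, V = 188 L, T = 508 K.
Step 2 — Adiabatic: T₂/T₁ = (P₂/P₁)^((γ−1)/γ) ⇒ T₂ = 508×(0.453)^0.213 = 429 K; V₂ = 350 L.
ΔU = nCvΔT = 1.61×30.8×(429−508) = -3900 J.
Q = 0 for an adiabatic process, so W = −ΔU = 3900 J.
Net over both steps: W = 16400 J, Q = 12500 J, ΔU = -3900 J.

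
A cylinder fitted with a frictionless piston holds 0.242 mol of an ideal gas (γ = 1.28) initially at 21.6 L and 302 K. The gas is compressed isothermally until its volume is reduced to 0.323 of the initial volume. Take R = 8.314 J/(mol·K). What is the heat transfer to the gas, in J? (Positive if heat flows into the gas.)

-687 J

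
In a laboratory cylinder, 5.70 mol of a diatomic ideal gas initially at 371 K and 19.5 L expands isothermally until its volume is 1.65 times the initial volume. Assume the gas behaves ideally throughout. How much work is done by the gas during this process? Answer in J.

P₁ = nRT₁/V₁ = 5.70×8.314×371/19.5 = 902 kPa.
Isothermal: T stays 371 K; PV = const ⇒ V₂ = 32.2 L, P₂ = 546 kPa.
W = nRT ln(V₂/V₁) = 5.70×8.314×371×ln(1.65) = 8800 J.

8800 J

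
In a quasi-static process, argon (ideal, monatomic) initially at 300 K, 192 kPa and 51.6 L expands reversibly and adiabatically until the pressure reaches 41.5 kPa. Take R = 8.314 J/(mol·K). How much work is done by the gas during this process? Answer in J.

6810 J

n = P₁V₁/(RT₁) = 192×51.6/(8.314×300) = 3.97 mol.
Adiabatic: T₂/T₁ = (P₂/P₁)^((γ−1)/γ) ⇒ T₂ = 300×(0.216)^0.400 = 163 K; V₂ = 129 L.
ΔU = nCvΔT = 3.97×12.5×(163−300) = -6810 J.
Q = 0 for an adiabatic process, so W = −ΔU = 6810 J.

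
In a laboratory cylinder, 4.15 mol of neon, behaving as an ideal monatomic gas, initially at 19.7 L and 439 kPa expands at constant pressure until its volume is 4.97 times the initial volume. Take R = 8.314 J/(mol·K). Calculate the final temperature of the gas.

T₁ = P₁V₁/(nR) = 439×19.7/(4.15×8.314) = 251 K.
Isobaric: P stays 439 kPa; V/T = const ⇒ T₂ = 1250 K, V₂ = 97.9 L.

1250 K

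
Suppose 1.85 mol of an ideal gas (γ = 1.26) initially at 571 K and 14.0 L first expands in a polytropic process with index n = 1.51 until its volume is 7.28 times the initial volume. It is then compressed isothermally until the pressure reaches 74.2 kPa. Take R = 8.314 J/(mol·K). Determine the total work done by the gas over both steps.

8210 J

P₁ = nRT₁/V₁ = 1.85×8.314×571/14.0 = 627 kPa.
Step 1 — Polytropic n=1.51: T₂ = T₁(V₁/V₂)^(n−1) = 571×(0.137)^0.51 = 207 K; P₂ = P₁(V₁/V₂)^n = 31.3 kPa.
W = (P₁V₁−P₂V₂)/(n−1) = (627×14.0−31.3×102)/0.51 = 11000 J.
ΔU = nCvΔT = 1.85×32.0×(207−571) = -21500 J.
Q = ΔU + W = -10500 J.
State after step 1: P = 31.3 kPa, V = 102 L, T = 207 K.
Step 2 — Isothermal: T stays 207 K; PV = const ⇒ V₂ = 43.0 L, P₂ = 74.2 kPa.
ΔU = 0 (ideal gas, T constant).
W = nRT ln(V₂/V₁) = 1.85×8.314×207×ln(0.422) = -2750 J.
Q = ΔU + W = -2750 J.
Net over both steps: W = 8210 J, Q = -13300 J, ΔU = -21500 J.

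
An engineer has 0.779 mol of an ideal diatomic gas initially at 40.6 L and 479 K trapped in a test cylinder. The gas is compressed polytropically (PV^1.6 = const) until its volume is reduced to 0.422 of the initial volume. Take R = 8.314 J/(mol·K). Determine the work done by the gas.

P₁ = nRT₁/V₁ = 0.779×8.314×479/40.6 = 76.4 kPa.
Polytropic n=1.6: T₂ = T₁(V₁/V₂)^(n−1) = 479×(2.37)^0.60 = 804 K; P₂ = P₁(V₁/V₂)^n = 304 kPa.
W = (P₁V₁−P₂V₂)/(n−1) = (76.4×40.6−304×17.1)/0.60 = -3510 J.

-3510 J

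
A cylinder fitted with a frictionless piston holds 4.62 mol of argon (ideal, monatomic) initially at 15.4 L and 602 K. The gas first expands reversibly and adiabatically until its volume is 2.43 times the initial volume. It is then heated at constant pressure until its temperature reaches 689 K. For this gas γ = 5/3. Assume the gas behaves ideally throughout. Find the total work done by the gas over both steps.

P₁ = nRT₁/V₁ = 4.62×8.314×602/15.4 = 1500 kPa.
Step 1 — Adiabatic: TV^(γ−1) = const ⇒ T₂ = 602×(0.412)^0.667 = 333 K; PV^γ = const ⇒ P₂ = 342 kPa.
ΔU = nCvΔT = 4.62×12.5×(333−602) = -15500 J.
Q = 0 for an adiabatic process, so W = −ΔU = 15500 J.
State after step 1: P = 342 kPa, V = 37.4 L, T = 333 K.
Step 2 — Isobaric: P stays 342 kPa; V/T = const ⇒ T₂ = 689 K, V₂ = 77.4 L.
W = PΔV = 342×(77.4−37.4) kPa·L = 13700 J.
ΔU = nCvΔT = 4.62×12.5×(689−333) = 20500 J.
Q = ΔU + W = nCpΔT = 34200 J.
Net over both steps: W = 29200 J, Q = 34200 J, ΔU = 5010 J.

29200 J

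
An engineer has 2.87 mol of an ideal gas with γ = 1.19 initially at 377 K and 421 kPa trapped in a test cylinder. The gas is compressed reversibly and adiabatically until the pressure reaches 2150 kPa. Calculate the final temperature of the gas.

V₁ = nRT₁/P₁ = 2.87×8.314×377/421 = 21.4 L.
Adiabatic: T₂/T₁ = (P₂/P₁)^((γ−1)/γ) ⇒ T₂ = 377×(5.11)^0.160 = 489 K; V₂ = 5.43 L.

489 K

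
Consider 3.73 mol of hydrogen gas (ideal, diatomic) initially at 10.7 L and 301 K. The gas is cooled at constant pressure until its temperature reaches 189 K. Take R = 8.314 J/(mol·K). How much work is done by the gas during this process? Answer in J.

P₁ = nRT₁/V₁ = 3.73×8.314×301/10.7 = 872 kPa.
Isobaric: P stays 872 kPa; V/T = const ⇒ T₂ = 189 K, V₂ = 6.72 L.
W = PΔV = 872×(6.72−10.7) kPa·L = -3470 J.

-3470 J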